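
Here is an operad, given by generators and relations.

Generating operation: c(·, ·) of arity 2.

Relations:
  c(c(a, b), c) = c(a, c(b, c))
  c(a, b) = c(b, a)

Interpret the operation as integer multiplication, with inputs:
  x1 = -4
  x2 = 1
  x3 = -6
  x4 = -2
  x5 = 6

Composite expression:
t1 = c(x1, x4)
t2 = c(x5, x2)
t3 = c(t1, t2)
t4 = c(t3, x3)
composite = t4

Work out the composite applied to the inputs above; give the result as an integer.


-288

c(x1, x4) = 8
c(x5, x2) = 6
c(c(x1, x4), c(x5, x2)) = 48
c(c(c(x1, x4), c(x5, x2)), x3) = -288


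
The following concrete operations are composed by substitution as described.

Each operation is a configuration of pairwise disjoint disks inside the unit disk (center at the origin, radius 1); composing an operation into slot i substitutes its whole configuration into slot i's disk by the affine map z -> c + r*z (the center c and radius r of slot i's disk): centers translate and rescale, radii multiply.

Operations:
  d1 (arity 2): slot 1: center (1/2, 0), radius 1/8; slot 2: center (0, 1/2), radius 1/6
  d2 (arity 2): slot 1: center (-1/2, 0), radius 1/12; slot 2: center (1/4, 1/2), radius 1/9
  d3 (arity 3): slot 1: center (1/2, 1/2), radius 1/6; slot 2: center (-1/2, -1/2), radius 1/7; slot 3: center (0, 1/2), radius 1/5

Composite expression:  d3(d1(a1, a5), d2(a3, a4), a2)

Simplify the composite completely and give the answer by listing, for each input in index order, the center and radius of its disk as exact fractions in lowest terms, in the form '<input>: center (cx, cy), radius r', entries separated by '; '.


Nesting under d3 composes maps z -> c + r*z down each a-path.
a1: after 2 affine steps, its disk has center (7/12, 1/2), radius 1/48
a5: after 2 affine steps, its disk has center (1/2, 7/12), radius 1/36
a3: after 2 affine steps, its disk has center (-4/7, -1/2), radius 1/84
a4: after 2 affine steps, its disk has center (-13/28, -3/7), radius 1/63
a2: after 1 affine step, its disk has center (0, 1/2), radius 1/5

a1: center (7/12, 1/2), radius 1/48; a2: center (0, 1/2), radius 1/5; a3: center (-4/7, -1/2), radius 1/84; a4: center (-13/28, -3/7), radius 1/63; a5: center (1/2, 7/12), radius 1/36


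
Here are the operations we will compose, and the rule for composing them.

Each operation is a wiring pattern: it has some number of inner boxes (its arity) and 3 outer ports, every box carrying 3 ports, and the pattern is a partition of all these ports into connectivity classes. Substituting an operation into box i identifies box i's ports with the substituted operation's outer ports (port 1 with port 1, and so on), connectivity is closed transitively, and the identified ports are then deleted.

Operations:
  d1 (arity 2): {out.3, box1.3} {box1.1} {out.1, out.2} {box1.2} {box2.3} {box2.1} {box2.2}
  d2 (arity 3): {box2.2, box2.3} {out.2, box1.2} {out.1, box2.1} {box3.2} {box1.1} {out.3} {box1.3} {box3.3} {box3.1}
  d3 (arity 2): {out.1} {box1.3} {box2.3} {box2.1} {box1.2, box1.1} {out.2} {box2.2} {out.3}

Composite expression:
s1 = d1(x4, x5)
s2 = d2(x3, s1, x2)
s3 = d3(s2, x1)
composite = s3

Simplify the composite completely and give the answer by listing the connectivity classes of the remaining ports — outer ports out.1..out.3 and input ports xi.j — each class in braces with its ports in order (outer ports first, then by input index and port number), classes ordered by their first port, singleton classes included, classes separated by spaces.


Reachability decides: close wires over d3-identified ports.
the subtree at d1 composes to {out.1, out.2} {out.3, x4.3} {x4.1} {x4.2} {x5.1} {x5.2} {x5.3} on (x4, x5); out.j = own outer ports
the subtree at d2 composes to {out.1, x4.3} {out.2, x3.2} {out.3} {x2.1} {x2.2} {x2.3} {x3.1} {x3.3} {x4.1} {x4.2} {x5.1} {x5.2} {x5.3} on (x3, x4, x5, x2); out.j = own outer ports
the subtree at d3 composes to {out.1} {out.2} {out.3} {x1.1} {x1.2} {x1.3} {x2.1} {x2.2} {x2.3} {x3.1} {x3.2, x4.3} {x3.3} {x4.1} {x4.2} {x5.1} {x5.2} {x5.3} on (x3, x4, x5, x2, x1); out.j = own outer ports

{out.1} {out.2} {out.3} {x1.1} {x1.2} {x1.3} {x2.1} {x2.2} {x2.3} {x3.1} {x3.2, x4.3} {x3.3} {x4.1} {x4.2} {x5.1} {x5.2} {x5.3}


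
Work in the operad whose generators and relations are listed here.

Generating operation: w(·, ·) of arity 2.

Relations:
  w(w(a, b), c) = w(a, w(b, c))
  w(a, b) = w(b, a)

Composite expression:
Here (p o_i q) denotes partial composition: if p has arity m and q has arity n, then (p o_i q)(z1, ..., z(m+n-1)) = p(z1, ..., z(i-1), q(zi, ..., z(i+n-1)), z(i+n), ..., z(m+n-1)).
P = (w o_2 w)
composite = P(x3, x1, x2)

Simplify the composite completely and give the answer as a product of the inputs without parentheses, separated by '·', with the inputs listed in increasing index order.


Reordering under w is free, so list the x-inputs canonically.
w(x1, x2) collapses to x1 · x2
w(x3, w(x1, x2)) collapses to x3 · x1 · x2
sorting the factors by input index: x1 · x2 · x3

x1 · x2 · x3


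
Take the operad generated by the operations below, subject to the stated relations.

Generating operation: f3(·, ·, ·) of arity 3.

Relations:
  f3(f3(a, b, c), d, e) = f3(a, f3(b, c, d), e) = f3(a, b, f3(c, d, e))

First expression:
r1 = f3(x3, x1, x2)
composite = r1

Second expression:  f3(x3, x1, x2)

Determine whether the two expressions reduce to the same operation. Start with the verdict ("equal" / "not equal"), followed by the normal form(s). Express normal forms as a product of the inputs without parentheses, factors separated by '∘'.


equal; both compose to x3 ∘ x1 ∘ x2

The first composite normalizes to x3 ∘ x1 ∘ x2
The second composite normalizes to x3 ∘ x1 ∘ x2
Identical normal forms: equal.


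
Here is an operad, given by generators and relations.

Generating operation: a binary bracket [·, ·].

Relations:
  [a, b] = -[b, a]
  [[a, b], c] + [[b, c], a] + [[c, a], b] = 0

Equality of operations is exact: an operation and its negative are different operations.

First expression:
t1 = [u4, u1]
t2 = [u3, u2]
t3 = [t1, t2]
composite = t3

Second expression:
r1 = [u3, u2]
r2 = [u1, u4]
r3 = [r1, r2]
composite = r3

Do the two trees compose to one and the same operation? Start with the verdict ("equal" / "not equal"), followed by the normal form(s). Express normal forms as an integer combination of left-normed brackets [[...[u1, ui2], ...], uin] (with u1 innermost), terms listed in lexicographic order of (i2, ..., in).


equal: each reduces to [[[u1, u4], u2], u3] - [[[u1, u4], u3], u2]

The first composite normalizes to [[[u1, u4], u2], u3] - [[[u1, u4], u3], u2]
The second composite normalizes to [[[u1, u4], u2], u3] - [[[u1, u4], u3], u2]
One common form — equal.


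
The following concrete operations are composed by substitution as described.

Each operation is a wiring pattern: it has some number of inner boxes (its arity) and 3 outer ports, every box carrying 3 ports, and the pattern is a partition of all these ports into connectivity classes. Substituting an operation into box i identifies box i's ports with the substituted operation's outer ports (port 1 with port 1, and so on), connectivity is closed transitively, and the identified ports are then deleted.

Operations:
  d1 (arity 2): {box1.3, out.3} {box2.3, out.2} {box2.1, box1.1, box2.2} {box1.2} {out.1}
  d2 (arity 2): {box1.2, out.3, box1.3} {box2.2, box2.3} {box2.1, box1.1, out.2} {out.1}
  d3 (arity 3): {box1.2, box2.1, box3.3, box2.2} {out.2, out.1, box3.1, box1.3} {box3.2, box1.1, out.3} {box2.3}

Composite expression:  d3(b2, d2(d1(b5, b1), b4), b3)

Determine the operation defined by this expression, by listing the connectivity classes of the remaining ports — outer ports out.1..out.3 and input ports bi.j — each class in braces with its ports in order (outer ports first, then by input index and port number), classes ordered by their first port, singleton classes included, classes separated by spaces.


{out.1, out.2, b2.3, b3.1} {out.3, b2.1, b3.2} {b1.1, b1.2, b5.1} {b1.3, b5.3} {b2.2, b3.3, b4.1} {b4.2, b4.3} {b5.2}

After gluing at d3, chains via deleted ports link the b-ports.
stage d1: inputs (b5, b1), connectivity {out.1} {out.2, b1.3} {out.3, b5.3} {b1.1, b1.2, b5.1} {b5.2}, out.j its boundary
stage d2: inputs (b5, b1, b4), connectivity {out.1} {out.2, b4.1} {out.3, b1.3, b5.3} {b1.1, b1.2, b5.1} {b4.2, b4.3} {b5.2}, out.j its boundary
stage d3: inputs (b2, b5, b1, b4, b3), connectivity {out.1, out.2, b2.3, b3.1} {out.3, b2.1, b3.2} {b1.1, b1.2, b5.1} {b1.3, b5.3} {b2.2, b3.3, b4.1} {b4.2, b4.3} {b5.2}, out.j its boundary


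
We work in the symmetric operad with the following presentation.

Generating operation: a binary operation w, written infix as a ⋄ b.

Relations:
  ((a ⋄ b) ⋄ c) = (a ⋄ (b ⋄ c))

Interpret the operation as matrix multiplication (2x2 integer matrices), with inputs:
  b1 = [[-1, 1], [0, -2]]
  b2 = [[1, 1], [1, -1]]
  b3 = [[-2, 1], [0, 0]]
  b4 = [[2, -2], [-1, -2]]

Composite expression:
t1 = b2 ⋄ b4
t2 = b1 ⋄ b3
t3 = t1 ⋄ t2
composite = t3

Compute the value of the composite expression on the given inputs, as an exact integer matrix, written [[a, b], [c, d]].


[[2, -1], [6, -3]]

(b2 ⋄ b4) = [[1, -4], [3, 0]]
(b1 ⋄ b3) = [[2, -1], [0, 0]]
((b2 ⋄ b4) ⋄ (b1 ⋄ b3)) = [[2, -1], [6, -3]]


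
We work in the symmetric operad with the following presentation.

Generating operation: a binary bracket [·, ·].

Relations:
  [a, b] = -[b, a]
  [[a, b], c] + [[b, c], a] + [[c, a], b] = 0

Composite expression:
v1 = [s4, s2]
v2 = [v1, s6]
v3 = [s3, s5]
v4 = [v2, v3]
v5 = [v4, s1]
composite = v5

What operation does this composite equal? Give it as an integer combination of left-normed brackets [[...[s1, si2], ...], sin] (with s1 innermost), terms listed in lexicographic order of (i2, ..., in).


[[[[[s1, s2], s4], s6], s3], s5] - [[[[[s1, s2], s4], s6], s5], s3] - [[[[[s1, s3], s5], s2], s4], s6] + [[[[[s1, s3], s5], s4], s2], s6] + [[[[[s1, s3], s5], s6], s2], s4] - [[[[[s1, s3], s5], s6], s4], s2] - [[[[[s1, s4], s2], s6], s3], s5] + [[[[[s1, s4], s2], s6], s5], s3] + [[[[[s1, s5], s3], s2], s4], s6] - [[[[[s1, s5], s3], s4], s2], s6] - [[[[[s1, s5], s3], s6], s2], s4] + [[[[[s1, s5], s3], s6], s4], s2] - [[[[[s1, s6], s2], s4], s3], s5] + [[[[[s1, s6], s2], s4], s5], s3] + [[[[[s1, s6], s4], s2], s3], s5] - [[[[[s1, s6], s4], s2], s5], s3]

Expand each bracket as ab - ba; the s1-initial words give the coefficients.
Composite bracket: [[[[s4, s2], s6], [s3, s5]], s1]
Applying ab - ba throughout gives 32 signed words (2^5 = 32).
Words beginning with s1 determine it all:
  s1s2s4s6s3s5 appears with sign +1, giving the term +[[[[[s1, s2], s4], s6], s3], s5]
  s1s2s4s6s5s3 appears with sign -1, giving the term -[[[[[s1, s2], s4], s6], s5], s3]
  s1s3s5s2s4s6 appears with sign -1, giving the term -[[[[[s1, s3], s5], s2], s4], s6]
  s1s3s5s4s2s6 appears with sign +1, giving the term +[[[[[s1, s3], s5], s4], s2], s6]
  s1s3s5s6s2s4 appears with sign +1, giving the term +[[[[[s1, s3], s5], s6], s2], s4]
  s1s3s5s6s4s2 appears with sign -1, giving the term -[[[[[s1, s3], s5], s6], s4], s2]
  s1s4s2s6s3s5 appears with sign -1, giving the term -[[[[[s1, s4], s2], s6], s3], s5]
  s1s4s2s6s5s3 appears with sign +1, giving the term +[[[[[s1, s4], s2], s6], s5], s3]
  s1s5s3s2s4s6 appears with sign +1, giving the term +[[[[[s1, s5], s3], s2], s4], s6]
  s1s5s3s4s2s6 appears with sign -1, giving the term -[[[[[s1, s5], s3], s4], s2], s6]
  s1s5s3s6s2s4 appears with sign -1, giving the term -[[[[[s1, s5], s3], s6], s2], s4]
  s1s5s3s6s4s2 appears with sign +1, giving the term +[[[[[s1, s5], s3], s6], s4], s2]
  s1s6s2s4s3s5 appears with sign -1, giving the term -[[[[[s1, s6], s2], s4], s3], s5]
  s1s6s2s4s5s3 appears with sign +1, giving the term +[[[[[s1, s6], s2], s4], s5], s3]
  s1s6s4s2s3s5 appears with sign +1, giving the term +[[[[[s1, s6], s4], s2], s3], s5]
  s1s6s4s2s5s3 appears with sign -1, giving the term -[[[[[s1, s6], s4], s2], s5], s3]


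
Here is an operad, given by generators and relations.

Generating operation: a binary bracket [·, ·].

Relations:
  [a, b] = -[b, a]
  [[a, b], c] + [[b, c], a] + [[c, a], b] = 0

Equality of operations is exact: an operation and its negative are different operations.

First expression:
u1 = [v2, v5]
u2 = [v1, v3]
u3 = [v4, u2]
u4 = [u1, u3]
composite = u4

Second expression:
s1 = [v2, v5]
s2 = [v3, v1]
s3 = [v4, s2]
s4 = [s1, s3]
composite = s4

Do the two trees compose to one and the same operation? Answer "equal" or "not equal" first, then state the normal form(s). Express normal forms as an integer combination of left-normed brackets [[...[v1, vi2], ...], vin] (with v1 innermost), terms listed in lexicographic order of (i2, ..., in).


not equal — first [[[[v1, v3], v4], v2], v5] - [[[[v1, v3], v4], v5], v2], second -[[[[v1, v3], v4], v2], v5] + [[[[v1, v3], v4], v5], v2]


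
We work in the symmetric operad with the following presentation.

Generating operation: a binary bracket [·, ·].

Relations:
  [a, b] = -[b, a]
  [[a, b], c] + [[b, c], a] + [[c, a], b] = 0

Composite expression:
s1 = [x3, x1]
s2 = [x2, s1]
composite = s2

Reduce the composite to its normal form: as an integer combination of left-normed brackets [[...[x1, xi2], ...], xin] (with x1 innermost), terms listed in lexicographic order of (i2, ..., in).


[[x1, x3], x2]

Skip Jacobi rewriting: expand, keep x1-initial words, read off terms.
Composite bracket: [x2, [x3, x1]]
Each bracket splits as ab - ba, giving 4 signed words (2^2 = 4).
Only words starting with x1 matter:
  sign of x1x3x2 is +1, so it contributes +[[x1, x3], x2]


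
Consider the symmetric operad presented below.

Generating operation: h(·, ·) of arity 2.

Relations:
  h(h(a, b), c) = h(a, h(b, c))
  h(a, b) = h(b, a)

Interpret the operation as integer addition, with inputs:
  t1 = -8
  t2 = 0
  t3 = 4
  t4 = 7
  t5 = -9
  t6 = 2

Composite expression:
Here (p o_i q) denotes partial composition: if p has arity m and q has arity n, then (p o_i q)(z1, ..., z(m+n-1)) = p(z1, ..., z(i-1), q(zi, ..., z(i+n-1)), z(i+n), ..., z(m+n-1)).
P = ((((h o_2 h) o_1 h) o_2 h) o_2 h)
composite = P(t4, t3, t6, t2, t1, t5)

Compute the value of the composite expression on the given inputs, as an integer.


h(t3, t6) = 6
h(h(t3, t6), t2) = 6
h(t4, h(h(t3, t6), t2)) = 13
h(t1, t5) = -17
h(h(t4, h(h(t3, t6), t2)), h(t1, t5)) = -4

-4


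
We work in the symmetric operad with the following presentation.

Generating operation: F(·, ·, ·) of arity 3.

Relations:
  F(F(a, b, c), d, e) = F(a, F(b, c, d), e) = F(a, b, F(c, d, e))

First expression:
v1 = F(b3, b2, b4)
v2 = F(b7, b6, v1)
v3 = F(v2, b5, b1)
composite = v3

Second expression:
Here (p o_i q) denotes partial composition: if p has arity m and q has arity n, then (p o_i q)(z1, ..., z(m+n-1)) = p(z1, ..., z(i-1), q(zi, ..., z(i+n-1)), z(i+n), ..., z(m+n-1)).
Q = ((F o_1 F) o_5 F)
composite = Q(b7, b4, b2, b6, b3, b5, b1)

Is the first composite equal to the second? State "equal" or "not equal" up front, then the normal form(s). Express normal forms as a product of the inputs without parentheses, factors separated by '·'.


not equal: they reduce to b7 · b6 · b3 · b2 · b4 · b5 · b1 and b7 · b4 · b2 · b6 · b3 · b5 · b1


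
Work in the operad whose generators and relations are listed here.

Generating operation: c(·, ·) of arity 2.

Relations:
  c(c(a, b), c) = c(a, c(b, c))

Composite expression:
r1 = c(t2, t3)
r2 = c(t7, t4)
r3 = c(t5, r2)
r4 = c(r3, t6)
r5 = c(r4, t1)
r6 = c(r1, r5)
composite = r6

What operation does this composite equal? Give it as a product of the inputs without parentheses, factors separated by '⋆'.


t2 ⋆ t3 ⋆ t5 ⋆ t7 ⋆ t4 ⋆ t6 ⋆ t1

Under associativity of c, the answer is the t's in reading order.
c(t2, t3) reduces to t2 ⋆ t3
c(t7, t4) reduces to t7 ⋆ t4
c(t5, c(t7, t4)) reduces to t5 ⋆ t7 ⋆ t4
c(c(t5, c(t7, t4)), t6) reduces to t5 ⋆ t7 ⋆ t4 ⋆ t6
c(c(c(t5, c(t7, t4)), t6), t1) reduces to t5 ⋆ t7 ⋆ t4 ⋆ t6 ⋆ t1
c(c(t2, t3), c(c(c(t5, c(t7, t4)), t6), t1)) reduces to t2 ⋆ t3 ⋆ t5 ⋆ t7 ⋆ t4 ⋆ t6 ⋆ t1


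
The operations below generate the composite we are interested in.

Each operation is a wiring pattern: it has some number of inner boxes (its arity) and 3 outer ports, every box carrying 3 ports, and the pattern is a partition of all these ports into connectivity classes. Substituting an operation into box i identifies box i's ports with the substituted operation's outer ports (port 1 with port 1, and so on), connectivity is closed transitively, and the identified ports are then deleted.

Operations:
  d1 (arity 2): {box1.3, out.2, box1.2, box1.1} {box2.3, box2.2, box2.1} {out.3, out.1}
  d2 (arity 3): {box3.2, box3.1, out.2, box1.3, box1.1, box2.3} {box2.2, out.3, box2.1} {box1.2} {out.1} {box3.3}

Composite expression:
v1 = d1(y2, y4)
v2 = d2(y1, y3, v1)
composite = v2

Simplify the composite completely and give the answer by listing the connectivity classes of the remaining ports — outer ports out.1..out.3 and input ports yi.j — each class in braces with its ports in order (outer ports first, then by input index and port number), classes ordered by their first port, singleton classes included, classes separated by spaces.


{out.1} {out.2, y1.1, y1.3, y2.1, y2.2, y2.3, y3.3} {out.3, y3.1, y3.2} {y1.2} {y4.1, y4.2, y4.3}

Substituting into d2 glues patterns; closure does the rest.
after d1, the pattern on (y2, y4) reads {out.1, out.3} {out.2, y2.1, y2.2, y2.3} {y4.1, y4.2, y4.3} (out.j = its outer ports)
after d2, the pattern on (y1, y3, y2, y4) reads {out.1} {out.2, y1.1, y1.3, y2.1, y2.2, y2.3, y3.3} {out.3, y3.1, y3.2} {y1.2} {y4.1, y4.2, y4.3} (out.j = its outer ports)


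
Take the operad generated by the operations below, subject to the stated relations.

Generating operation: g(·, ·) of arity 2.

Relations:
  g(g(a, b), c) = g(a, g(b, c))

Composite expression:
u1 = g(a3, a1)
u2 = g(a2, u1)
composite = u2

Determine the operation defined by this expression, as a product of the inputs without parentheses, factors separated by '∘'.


a2 ∘ a3 ∘ a1

Under associativity of g, the answer is the a's in reading order.
g(a3, a1) linearizes to a3 ∘ a1
g(a2, g(a3, a1)) linearizes to a2 ∘ a3 ∘ a1


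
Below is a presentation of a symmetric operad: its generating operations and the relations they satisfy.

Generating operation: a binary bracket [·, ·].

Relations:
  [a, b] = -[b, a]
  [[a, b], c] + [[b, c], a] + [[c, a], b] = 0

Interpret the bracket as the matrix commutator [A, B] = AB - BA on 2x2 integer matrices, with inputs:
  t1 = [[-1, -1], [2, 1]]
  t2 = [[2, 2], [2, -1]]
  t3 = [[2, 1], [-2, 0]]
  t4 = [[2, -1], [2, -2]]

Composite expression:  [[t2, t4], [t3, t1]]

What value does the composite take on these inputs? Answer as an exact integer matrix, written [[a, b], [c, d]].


[[0, 0], [0, 0]]

[t2, t4] = [[6, -11], [2, -6]]
[t3, t1] = [[0, 0], [0, 0]]
[[t2, t4], [t3, t1]] = [[0, 0], [0, 0]]


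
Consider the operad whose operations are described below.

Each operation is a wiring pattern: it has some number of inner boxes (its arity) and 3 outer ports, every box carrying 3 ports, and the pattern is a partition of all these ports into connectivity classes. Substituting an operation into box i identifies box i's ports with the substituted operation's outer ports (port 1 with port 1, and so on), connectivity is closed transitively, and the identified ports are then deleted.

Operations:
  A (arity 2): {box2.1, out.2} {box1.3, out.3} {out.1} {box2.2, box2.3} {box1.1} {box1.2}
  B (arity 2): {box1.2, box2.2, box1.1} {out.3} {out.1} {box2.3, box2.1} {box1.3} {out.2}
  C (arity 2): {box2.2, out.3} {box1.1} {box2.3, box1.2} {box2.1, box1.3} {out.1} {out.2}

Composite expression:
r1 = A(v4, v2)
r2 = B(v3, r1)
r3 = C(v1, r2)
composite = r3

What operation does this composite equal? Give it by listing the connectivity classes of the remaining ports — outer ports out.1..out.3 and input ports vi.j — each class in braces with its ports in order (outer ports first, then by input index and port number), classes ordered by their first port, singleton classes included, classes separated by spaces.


{out.1} {out.2} {out.3} {v1.1} {v1.2} {v1.3} {v2.1, v3.1, v3.2} {v2.2, v2.3} {v3.3} {v4.1} {v4.2} {v4.3}

After gluing at C, chains via deleted ports link the v-ports.
through A, on inputs (v4, v2): {out.1} {out.2, v2.1} {out.3, v4.3} {v2.2, v2.3} {v4.1} {v4.2} (out.j = stage outer ports)
through B, on inputs (v3, v4, v2): {out.1} {out.2} {out.3} {v2.1, v3.1, v3.2} {v2.2, v2.3} {v3.3} {v4.1} {v4.2} {v4.3} (out.j = stage outer ports)
through C, on inputs (v1, v3, v4, v2): {out.1} {out.2} {out.3} {v1.1} {v1.2} {v1.3} {v2.1, v3.1, v3.2} {v2.2, v2.3} {v3.3} {v4.1} {v4.2} {v4.3} (out.j = stage outer ports)


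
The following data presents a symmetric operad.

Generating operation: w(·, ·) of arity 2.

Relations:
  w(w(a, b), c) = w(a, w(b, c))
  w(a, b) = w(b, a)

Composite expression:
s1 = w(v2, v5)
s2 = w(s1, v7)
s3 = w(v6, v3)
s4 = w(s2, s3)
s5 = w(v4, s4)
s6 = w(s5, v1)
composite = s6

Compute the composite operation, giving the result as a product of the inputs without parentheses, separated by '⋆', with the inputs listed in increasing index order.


v1 ⋆ v2 ⋆ v3 ⋆ v4 ⋆ v5 ⋆ v6 ⋆ v7

Shape and order are irrelevant to w; the v-input set decides.
w(v2, v5) reduces to v2 ⋆ v5
w(w(v2, v5), v7) reduces to v2 ⋆ v5 ⋆ v7
w(v6, v3) reduces to v6 ⋆ v3
w(w(w(v2, v5), v7), w(v6, v3)) reduces to v2 ⋆ v5 ⋆ v7 ⋆ v6 ⋆ v3
w(v4, w(w(w(v2, v5), v7), w(v6, v3))) reduces to v4 ⋆ v2 ⋆ v5 ⋆ v7 ⋆ v6 ⋆ v3
w(w(v4, w(w(w(v2, v5), v7), w(v6, v3))), v1) reduces to v4 ⋆ v2 ⋆ v5 ⋆ v7 ⋆ v6 ⋆ v3 ⋆ v1
the factors in increasing index order: v1 ⋆ v2 ⋆ v3 ⋆ v4 ⋆ v5 ⋆ v6 ⋆ v7


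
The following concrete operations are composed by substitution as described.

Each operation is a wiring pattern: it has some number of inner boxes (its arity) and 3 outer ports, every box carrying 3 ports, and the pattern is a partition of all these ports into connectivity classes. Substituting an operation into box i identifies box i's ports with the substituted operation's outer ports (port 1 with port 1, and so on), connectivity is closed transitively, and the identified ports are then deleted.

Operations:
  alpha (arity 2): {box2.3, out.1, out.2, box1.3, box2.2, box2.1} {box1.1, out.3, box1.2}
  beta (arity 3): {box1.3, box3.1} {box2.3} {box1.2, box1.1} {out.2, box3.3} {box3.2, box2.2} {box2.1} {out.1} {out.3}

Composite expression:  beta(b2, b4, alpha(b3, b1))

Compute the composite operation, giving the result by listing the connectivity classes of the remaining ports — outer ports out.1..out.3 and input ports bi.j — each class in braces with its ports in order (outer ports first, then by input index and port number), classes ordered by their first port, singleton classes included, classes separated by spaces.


{out.1} {out.2, b3.1, b3.2} {out.3} {b1.1, b1.2, b1.3, b2.3, b3.3, b4.2} {b2.1, b2.2} {b4.1} {b4.3}

Two ports join when wires chain via beta-identified ports.
alpha over (b3, b1) gives {out.1, out.2, b1.1, b1.2, b1.3, b3.3} {out.3, b3.1, b3.2}, out.j being that stage's outer ports
beta over (b2, b4, b3, b1) gives {out.1} {out.2, b3.1, b3.2} {out.3} {b1.1, b1.2, b1.3, b2.3, b3.3, b4.2} {b2.1, b2.2} {b4.1} {b4.3}, out.j being that stage's outer ports


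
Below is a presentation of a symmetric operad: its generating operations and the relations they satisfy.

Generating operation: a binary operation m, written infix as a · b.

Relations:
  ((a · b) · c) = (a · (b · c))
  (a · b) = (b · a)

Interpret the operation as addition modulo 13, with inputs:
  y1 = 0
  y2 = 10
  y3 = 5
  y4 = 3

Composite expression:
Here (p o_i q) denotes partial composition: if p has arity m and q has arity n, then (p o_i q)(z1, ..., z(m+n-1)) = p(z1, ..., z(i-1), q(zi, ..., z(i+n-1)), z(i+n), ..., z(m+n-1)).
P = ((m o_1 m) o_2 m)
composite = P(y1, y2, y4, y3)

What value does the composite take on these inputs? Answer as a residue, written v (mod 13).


5 (mod 13)

(y2 · y4) = 0
(y1 · (y2 · y4)) = 0
((y1 · (y2 · y4)) · y3) = 5


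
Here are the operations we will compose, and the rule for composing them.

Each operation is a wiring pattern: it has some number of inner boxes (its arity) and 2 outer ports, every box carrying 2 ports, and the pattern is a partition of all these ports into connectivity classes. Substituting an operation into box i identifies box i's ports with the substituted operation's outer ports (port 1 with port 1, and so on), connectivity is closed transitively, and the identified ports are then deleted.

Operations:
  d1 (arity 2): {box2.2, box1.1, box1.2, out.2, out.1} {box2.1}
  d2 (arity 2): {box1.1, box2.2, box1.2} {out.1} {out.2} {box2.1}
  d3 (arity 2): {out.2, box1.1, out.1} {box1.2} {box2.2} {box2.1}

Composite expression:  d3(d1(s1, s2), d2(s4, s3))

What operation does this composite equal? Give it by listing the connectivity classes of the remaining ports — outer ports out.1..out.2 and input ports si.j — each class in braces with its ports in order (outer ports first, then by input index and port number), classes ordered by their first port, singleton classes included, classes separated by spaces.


{out.1, out.2, s1.1, s1.2, s2.2} {s2.1} {s3.1} {s3.2, s4.1, s4.2}

After gluing at d3, chains via deleted ports link the s-ports.
d1 over (s1, s2) gives {out.1, out.2, s1.1, s1.2, s2.2} {s2.1}, out.j being that stage's outer ports
d2 over (s4, s3) gives {out.1} {out.2} {s3.1} {s3.2, s4.1, s4.2}, out.j being that stage's outer ports
d3 over (s1, s2, s4, s3) gives {out.1, out.2, s1.1, s1.2, s2.2} {s2.1} {s3.1} {s3.2, s4.1, s4.2}, out.j being that stage's outer ports


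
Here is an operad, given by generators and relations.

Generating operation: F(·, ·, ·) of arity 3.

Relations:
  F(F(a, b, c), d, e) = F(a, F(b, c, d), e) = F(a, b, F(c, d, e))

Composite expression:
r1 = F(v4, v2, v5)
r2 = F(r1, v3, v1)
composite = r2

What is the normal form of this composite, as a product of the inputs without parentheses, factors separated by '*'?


v4 * v2 * v5 * v3 * v1

Associativity of F dissolves the nesting; only the v-input order survives.
F(v4, v2, v5) linearizes to v4 * v2 * v5
F(F(v4, v2, v5), v3, v1) linearizes to v4 * v2 * v5 * v3 * v1


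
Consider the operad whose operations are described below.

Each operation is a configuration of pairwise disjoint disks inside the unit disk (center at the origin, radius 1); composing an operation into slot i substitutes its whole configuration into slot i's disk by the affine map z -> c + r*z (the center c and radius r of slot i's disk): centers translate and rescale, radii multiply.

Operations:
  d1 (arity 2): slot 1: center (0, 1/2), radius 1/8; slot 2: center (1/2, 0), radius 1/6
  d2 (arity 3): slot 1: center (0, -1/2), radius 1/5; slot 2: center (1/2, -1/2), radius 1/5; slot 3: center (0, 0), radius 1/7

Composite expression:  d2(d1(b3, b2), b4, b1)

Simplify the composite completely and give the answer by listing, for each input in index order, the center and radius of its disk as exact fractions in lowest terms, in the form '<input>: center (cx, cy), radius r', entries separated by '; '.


Nesting under d2 composes maps z -> c + r*z down each b-path.
tracing b3 down its 2-map path: center (0, -2/5), radius 1/40
tracing b2 down its 2-map path: center (1/10, -1/2), radius 1/30
tracing b4 down its 1-map path: center (1/2, -1/2), radius 1/5
tracing b1 down its 1-map path: center (0, 0), radius 1/7

b1: center (0, 0), radius 1/7; b2: center (1/10, -1/2), radius 1/30; b3: center (0, -2/5), radius 1/40; b4: center (1/2, -1/2), radius 1/5


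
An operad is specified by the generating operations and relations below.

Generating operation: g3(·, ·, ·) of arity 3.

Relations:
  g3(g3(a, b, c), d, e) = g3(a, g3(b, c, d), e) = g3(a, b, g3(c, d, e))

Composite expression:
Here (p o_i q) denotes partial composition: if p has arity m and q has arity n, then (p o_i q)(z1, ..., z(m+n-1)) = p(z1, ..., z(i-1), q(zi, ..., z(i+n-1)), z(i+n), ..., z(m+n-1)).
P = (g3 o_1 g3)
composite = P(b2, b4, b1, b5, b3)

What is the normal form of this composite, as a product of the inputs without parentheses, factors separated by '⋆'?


b2 ⋆ b4 ⋆ b1 ⋆ b5 ⋆ b3


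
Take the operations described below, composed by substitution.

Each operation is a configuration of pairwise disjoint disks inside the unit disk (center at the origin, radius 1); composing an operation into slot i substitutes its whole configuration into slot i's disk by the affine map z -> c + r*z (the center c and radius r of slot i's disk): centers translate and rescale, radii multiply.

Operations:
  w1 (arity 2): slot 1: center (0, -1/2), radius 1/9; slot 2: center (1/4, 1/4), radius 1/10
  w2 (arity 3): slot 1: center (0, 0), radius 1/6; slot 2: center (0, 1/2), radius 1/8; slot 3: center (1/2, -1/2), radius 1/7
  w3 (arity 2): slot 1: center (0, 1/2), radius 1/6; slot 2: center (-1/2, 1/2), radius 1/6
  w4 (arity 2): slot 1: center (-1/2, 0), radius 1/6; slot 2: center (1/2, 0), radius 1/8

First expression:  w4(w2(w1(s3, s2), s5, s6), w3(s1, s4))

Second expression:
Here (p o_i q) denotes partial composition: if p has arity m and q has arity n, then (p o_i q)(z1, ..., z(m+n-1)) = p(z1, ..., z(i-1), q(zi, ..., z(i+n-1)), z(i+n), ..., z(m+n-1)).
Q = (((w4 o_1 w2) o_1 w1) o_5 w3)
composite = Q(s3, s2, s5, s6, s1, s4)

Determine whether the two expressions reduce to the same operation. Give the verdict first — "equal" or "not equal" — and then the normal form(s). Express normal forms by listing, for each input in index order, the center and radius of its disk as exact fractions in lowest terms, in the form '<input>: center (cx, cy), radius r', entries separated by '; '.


equal; both compose to s1: center (1/2, 1/16), radius 1/48; s2: center (-71/144, 1/144), radius 1/360; s3: center (-1/2, -1/72), radius 1/324; s4: center (7/16, 1/16), radius 1/48; s5: center (-1/2, 1/12), radius 1/48; s6: center (-5/12, -1/12), radius 1/42


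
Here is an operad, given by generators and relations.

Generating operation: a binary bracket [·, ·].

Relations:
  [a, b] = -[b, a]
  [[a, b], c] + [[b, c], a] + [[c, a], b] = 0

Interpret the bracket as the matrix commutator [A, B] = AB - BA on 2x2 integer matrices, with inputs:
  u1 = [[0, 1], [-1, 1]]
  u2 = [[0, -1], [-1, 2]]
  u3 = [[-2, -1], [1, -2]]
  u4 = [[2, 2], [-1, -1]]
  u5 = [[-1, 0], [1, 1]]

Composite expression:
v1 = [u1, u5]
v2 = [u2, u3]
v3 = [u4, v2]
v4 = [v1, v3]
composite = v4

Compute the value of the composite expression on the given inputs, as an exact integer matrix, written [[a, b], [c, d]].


[u1, u5] = [[1, 2], [3, -1]]
[u2, u3] = [[-2, 2], [2, 2]]
[u4, [u2, u3]] = [[6, 14], [-2, -6]]
[[u1, u5], [u4, [u2, u3]]] = [[-46, 4], [40, 46]]

[[-46, 4], [40, 46]]


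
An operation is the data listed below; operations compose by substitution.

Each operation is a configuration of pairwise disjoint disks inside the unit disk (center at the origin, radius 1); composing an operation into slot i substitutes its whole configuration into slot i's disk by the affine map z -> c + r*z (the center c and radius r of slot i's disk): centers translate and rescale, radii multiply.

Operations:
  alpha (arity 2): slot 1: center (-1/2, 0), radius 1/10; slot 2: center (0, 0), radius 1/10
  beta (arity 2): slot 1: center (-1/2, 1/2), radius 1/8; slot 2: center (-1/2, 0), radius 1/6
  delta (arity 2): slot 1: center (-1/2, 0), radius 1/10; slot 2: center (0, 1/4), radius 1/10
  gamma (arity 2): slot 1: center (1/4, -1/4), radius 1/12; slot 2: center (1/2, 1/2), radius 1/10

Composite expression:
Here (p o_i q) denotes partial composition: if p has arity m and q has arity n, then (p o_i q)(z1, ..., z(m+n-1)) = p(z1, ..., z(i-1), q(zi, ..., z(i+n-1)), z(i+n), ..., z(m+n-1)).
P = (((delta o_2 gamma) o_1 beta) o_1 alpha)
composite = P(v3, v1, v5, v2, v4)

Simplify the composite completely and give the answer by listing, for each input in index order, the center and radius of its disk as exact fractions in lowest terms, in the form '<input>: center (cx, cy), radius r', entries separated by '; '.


v1: center (-11/20, 1/20), radius 1/800; v2: center (1/40, 9/40), radius 1/120; v3: center (-89/160, 1/20), radius 1/800; v4: center (1/20, 3/10), radius 1/100; v5: center (-11/20, 0), radius 1/60

Only the slot chain above each v matters under delta; compose those maps.
input v3: composing its 3 substitution steps yields center (-89/160, 1/20), radius 1/800
input v1: composing its 3 substitution steps yields center (-11/20, 1/20), radius 1/800
input v5: composing its 2 substitution steps yields center (-11/20, 0), radius 1/60
input v2: composing its 2 substitution steps yields center (1/40, 9/40), radius 1/120
input v4: composing its 2 substitution steps yields center (1/20, 3/10), radius 1/100


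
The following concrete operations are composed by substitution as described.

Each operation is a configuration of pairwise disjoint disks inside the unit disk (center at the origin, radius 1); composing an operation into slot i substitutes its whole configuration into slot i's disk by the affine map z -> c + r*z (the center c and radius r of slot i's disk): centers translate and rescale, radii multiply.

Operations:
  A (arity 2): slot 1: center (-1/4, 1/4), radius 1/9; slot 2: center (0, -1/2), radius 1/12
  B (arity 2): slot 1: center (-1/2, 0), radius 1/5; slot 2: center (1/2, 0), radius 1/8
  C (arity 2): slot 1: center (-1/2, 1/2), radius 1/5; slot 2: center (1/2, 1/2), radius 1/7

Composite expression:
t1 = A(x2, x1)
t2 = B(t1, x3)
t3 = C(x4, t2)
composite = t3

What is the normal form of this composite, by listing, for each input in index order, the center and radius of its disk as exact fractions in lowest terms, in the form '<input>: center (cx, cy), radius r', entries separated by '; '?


x1: center (3/7, 17/35), radius 1/420; x2: center (59/140, 71/140), radius 1/315; x3: center (4/7, 1/2), radius 1/56; x4: center (-1/2, 1/2), radius 1/5

Below C, radii multiply path by path; the x-disk centers shift.
input x4: applying the 1 nested substitution gives center (-1/2, 1/2), radius 1/5
input x2: applying the 3 nested substitutions gives center (59/140, 71/140), radius 1/315
input x1: applying the 3 nested substitutions gives center (3/7, 17/35), radius 1/420
input x3: applying the 2 nested substitutions gives center (4/7, 1/2), radius 1/56


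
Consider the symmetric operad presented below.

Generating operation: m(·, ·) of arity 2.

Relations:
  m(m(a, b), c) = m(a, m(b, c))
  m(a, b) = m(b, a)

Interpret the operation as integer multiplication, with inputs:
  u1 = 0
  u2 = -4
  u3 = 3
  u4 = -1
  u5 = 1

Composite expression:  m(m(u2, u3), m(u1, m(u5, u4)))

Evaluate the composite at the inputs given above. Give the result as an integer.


0

m(u2, u3) = -12
m(u5, u4) = -1
m(u1, m(u5, u4)) = 0
m(m(u2, u3), m(u1, m(u5, u4))) = 0


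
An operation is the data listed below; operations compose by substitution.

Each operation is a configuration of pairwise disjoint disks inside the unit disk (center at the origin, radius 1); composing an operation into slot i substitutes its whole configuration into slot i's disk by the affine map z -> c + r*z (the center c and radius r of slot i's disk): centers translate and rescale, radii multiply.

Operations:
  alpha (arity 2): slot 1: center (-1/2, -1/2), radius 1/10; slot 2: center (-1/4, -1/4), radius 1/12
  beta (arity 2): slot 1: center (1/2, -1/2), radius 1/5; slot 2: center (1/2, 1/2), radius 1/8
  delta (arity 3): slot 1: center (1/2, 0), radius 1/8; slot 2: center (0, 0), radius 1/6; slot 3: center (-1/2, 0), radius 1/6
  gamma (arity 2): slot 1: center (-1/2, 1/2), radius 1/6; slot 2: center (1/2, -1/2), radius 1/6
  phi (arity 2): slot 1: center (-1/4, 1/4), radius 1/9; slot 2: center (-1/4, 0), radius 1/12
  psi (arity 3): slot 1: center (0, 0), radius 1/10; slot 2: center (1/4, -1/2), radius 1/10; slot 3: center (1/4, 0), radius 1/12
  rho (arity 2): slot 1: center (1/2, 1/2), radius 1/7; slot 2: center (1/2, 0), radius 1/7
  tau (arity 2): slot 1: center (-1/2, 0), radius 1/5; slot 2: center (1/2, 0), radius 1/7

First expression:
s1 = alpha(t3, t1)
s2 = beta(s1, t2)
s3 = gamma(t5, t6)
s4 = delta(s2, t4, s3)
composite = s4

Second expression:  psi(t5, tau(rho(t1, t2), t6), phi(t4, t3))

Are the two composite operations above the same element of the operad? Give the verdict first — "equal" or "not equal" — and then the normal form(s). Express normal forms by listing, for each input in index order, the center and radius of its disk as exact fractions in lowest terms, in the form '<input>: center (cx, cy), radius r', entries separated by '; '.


not equal: they reduce to t1: center (89/160, -11/160), radius 1/480; t2: center (9/16, 1/16), radius 1/64; t3: center (11/20, -3/40), radius 1/400; t4: center (0, 0), radius 1/6; t5: center (-7/12, 1/12), radius 1/36; t6: center (-5/12, -1/12), radius 1/36 and t1: center (21/100, -49/100), radius 1/350; t2: center (21/100, -1/2), radius 1/350; t3: center (11/48, 0), radius 1/144; t4: center (11/48, 1/48), radius 1/108; t5: center (0, 0), radius 1/10; t6: center (3/10, -1/2), radius 1/70

The first composite normalizes to t1: center (89/160, -11/160), radius 1/480; t2: center (9/16, 1/16), radius 1/64; t3: center (11/20, -3/40), radius 1/400; t4: center (0, 0), radius 1/6; t5: center (-7/12, 1/12), radius 1/36; t6: center (-5/12, -1/12), radius 1/36
The second composite normalizes to t1: center (21/100, -49/100), radius 1/350; t2: center (21/100, -1/2), radius 1/350; t3: center (11/48, 0), radius 1/144; t4: center (11/48, 1/48), radius 1/108; t5: center (0, 0), radius 1/10; t6: center (3/10, -1/2), radius 1/70
Different reductions; not equal.


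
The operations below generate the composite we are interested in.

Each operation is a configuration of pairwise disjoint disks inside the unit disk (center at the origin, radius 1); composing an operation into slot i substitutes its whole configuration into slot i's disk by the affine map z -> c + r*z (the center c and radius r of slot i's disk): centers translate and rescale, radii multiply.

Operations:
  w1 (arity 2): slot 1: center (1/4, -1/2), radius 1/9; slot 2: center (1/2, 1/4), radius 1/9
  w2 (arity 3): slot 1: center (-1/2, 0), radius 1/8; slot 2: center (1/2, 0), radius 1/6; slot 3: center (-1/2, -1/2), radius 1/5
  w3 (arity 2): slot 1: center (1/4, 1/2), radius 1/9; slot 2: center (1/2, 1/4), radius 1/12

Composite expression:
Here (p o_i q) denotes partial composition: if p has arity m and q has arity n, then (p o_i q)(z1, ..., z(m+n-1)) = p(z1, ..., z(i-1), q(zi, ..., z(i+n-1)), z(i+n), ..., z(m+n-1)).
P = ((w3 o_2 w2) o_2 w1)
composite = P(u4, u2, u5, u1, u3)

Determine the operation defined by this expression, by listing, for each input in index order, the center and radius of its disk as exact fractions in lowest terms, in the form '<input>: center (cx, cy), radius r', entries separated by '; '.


u1: center (13/24, 1/4), radius 1/72; u2: center (59/128, 47/192), radius 1/864; u3: center (11/24, 5/24), radius 1/60; u4: center (1/4, 1/2), radius 1/9; u5: center (89/192, 97/384), radius 1/864

Follow each u-input down from w3: c' goes to c + r*c', radius to r*r'.
u4 passes through 1 substitution, ending at center (1/4, 1/2), radius 1/9
u2 passes through 3 substitutions, ending at center (59/128, 47/192), radius 1/864
u5 passes through 3 substitutions, ending at center (89/192, 97/384), radius 1/864
u1 passes through 2 substitutions, ending at center (13/24, 1/4), radius 1/72
u3 passes through 2 substitutions, ending at center (11/24, 5/24), radius 1/60


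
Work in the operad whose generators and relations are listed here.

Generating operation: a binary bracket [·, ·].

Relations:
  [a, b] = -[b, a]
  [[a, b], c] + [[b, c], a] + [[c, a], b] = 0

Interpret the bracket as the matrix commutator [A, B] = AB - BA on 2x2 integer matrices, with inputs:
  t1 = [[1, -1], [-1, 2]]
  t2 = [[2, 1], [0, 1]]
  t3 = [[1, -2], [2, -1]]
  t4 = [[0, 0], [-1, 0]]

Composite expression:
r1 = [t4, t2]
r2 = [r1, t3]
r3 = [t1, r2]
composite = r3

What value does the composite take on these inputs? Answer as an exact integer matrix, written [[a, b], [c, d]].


[t4, t2] = [[1, 0], [-1, -1]]
[[t4, t2], t3] = [[-2, -4], [-6, 2]]
[t1, [[t4, t2], t3]] = [[2, 0], [-2, -2]]

[[2, 0], [-2, -2]]
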